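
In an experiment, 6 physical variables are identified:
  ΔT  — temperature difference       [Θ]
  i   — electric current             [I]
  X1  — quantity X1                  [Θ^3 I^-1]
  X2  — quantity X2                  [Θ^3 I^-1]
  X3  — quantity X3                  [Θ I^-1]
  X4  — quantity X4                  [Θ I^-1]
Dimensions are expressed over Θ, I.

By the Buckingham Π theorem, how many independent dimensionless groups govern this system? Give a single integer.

Exponent matrix [Θ,I] × [ΔT,i,X1,X2,X3,X4]:
  Θ: [ 1  0  3  3  1  1]
  I: [ 0  1 -1 -1 -1 -1]
RREF → pivots at {ΔT,i} ⇒ r = 2
6 vars − rank 2 = 4 Π groups

4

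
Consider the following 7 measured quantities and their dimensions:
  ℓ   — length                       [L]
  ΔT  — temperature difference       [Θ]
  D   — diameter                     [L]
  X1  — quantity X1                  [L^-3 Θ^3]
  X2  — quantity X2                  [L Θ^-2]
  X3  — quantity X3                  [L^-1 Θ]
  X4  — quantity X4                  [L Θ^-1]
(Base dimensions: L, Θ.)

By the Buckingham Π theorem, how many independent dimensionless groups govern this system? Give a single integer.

Write exponents as rows L,Θ / cols ℓ,ΔT,D,X1,X2,X3,X4:
  L: [ 1  0  1 -3  1 -1  1]
  Θ: [ 0  1  0  3 -2  1 -1]
Echelon form has 2 nonzero rows (pivots: ℓ,ΔT)
Π count = n − r = 7 − 2 = 5

5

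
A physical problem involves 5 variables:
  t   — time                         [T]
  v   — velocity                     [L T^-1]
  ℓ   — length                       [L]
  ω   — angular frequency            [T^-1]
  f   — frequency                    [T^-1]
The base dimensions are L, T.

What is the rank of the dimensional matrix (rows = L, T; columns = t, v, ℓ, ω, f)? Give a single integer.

2

Write exponents as rows L,T / cols t,v,ℓ,ω,f:
  L: [ 0  1  1  0  0]
  T: [ 1 -1  0 -1 -1]
Echelon form has 2 nonzero rows (pivots: t,v)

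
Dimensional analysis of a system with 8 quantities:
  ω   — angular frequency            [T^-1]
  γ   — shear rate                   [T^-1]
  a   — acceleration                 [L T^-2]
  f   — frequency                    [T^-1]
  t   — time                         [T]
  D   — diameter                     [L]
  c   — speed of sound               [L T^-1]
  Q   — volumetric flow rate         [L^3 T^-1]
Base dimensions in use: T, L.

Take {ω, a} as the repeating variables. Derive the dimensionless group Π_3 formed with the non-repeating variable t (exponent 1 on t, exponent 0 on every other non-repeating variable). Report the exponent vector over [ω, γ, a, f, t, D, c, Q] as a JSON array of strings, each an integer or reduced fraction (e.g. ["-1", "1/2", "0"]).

["1", "0", "0", "0", "1", "0", "0", "0"]

Write exponents as rows T,L / cols ω,γ,a,f,t,D,c,Q:
  T: [-1 -1 -2 -1  1  0 -1 -1]
  L: [ 0  0  1  0  0  1  1  3]
Row reduction gives pivot columns ω,a; rank = 2
Pivot set = {ω,a}, free = {γ,f,t,D,c,Q}
RREF:
  r0: [   1    1    0    1   -1   -2   -1   -5]
  r1: [   0    0    1    0    0    1    1    3]
Fix exponent of t at 1, γ at 0, f at 0, D at 0, c at 0, Q at 0; solve each RREF row for its pivot's exponent:
  r0: exp(ω) + (-1)·1 = 0 ⇒ exp(ω) = 1
  r1: exp(a) + (0)·1 = 0 ⇒ exp(a) = 0
Π_3 = ω · t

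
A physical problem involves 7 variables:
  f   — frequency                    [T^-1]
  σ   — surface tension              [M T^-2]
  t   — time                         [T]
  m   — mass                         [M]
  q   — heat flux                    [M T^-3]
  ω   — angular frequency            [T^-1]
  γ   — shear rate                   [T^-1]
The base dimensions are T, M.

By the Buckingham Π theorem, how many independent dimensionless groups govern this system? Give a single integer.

5

Dimensional matrix (T×M by f×σ×t×m×q×ω×γ):
  T: [-1 -2  1  0 -3 -1 -1]
  M: [ 0  1  0  1  1  0  0]
Echelon form has 2 nonzero rows (pivots: f,σ)
7 vars − rank 2 = 5 Π groups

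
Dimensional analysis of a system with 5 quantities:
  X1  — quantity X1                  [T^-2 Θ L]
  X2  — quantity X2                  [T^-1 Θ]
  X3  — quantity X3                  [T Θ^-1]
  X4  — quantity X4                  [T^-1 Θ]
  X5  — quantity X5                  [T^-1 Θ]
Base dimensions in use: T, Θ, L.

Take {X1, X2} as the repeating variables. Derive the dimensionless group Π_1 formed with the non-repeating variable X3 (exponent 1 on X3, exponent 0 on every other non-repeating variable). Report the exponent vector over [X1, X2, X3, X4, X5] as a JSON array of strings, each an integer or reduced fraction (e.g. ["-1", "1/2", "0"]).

["0", "1", "1", "0", "0"]

Exponent matrix [T,Θ,L] × [X1,X2,X3,X4,X5]:
  T: [-2 -1  1 -1 -1]
  Θ: [ 1  1 -1  1  1]
  L: [ 1  0  0  0  0]
Row reduction gives pivot columns X1,X2; rank = 2
Pivot set = {X1,X2}, free = {X3,X4,X5}
RREF:
  r0: [   1    0    0    0    0]
  r1: [   0    1   -1    1    1]
  r2: [   0    0    0    0    0]
Fix exponent of X3 at 1, X4 at 0, X5 at 0; solve each RREF row for its pivot's exponent:
  r0: exp(X1) + (0)·1 = 0 ⇒ exp(X1) = 0
  r1: exp(X2) + (-1)·1 = 0 ⇒ exp(X2) = 1
Π_1 = X2 · X3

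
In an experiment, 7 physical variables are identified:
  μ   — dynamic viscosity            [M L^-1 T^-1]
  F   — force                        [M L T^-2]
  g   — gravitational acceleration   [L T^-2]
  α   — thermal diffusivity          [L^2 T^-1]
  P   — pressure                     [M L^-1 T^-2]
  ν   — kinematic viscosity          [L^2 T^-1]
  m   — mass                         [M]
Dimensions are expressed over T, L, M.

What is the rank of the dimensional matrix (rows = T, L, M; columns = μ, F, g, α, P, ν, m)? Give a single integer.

3

Dimensional matrix (T×L×M by μ×F×g×α×P×ν×m):
  T: [-1 -2 -2 -1 -2 -1  0]
  L: [-1  1  1  2 -1  2  0]
  M: [ 1  1  0  0  1  0  1]
Echelon form has 3 nonzero rows (pivots: μ,F,g)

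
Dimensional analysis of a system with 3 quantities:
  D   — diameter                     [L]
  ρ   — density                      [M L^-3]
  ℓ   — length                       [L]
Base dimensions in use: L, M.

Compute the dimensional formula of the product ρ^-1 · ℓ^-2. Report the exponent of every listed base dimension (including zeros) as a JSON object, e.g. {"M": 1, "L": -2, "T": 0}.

{"L": 1, "M": -1}

Exponent matrix [L,M] × [D,ρ,ℓ]:
  L: [ 1 -3  1]
  M: [ 0  1  0]
  [L]: (-1)·-3+(-2)·1 = 1
  [M]: (-1)·1+(-2)·0 = -1
⇒ L M^-1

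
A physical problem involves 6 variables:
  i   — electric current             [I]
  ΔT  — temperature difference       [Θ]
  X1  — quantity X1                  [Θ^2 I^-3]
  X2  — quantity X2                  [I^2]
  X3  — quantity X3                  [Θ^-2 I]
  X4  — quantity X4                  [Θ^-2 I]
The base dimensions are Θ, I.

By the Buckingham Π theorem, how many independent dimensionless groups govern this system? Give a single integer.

Exponent matrix [Θ,I] × [i,ΔT,X1,X2,X3,X4]:
  Θ: [ 0  1  2  0 -2 -2]
  I: [ 1  0 -3  2  1  1]
Row reduction gives pivot columns i,ΔT; rank = 2
n=6, r=2 ⇒ 4 dimensionless groups

4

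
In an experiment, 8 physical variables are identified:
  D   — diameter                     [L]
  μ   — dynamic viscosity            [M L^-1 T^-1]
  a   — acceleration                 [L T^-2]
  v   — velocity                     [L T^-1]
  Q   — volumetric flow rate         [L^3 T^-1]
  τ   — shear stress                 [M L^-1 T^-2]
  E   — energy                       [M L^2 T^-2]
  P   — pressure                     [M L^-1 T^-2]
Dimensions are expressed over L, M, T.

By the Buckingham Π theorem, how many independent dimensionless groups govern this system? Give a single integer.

Exponent matrix [L,M,T] × [D,μ,a,v,Q,τ,E,P]:
  L: [ 1 -1  1  1  3 -1  2 -1]
  M: [ 0  1  0  0  0  1  1  1]
  T: [ 0 -1 -2 -1 -1 -2 -2 -2]
Row reduction gives pivot columns D,μ,a; rank = 3
8 vars − rank 3 = 5 Π groups

5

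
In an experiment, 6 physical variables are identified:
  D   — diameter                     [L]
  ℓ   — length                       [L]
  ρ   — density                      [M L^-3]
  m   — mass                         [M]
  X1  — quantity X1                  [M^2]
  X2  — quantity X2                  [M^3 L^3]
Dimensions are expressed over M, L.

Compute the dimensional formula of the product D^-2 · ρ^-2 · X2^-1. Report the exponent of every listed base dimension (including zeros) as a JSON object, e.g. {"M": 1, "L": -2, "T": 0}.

Dimensional matrix (M×L by D×ℓ×ρ×m×X1×X2):
  M: [ 0  0  1  1  2  3]
  L: [ 1  1 -3  0  0  3]
  [M]: (-2)·0+(-2)·1+(-1)·3 = -5
  [L]: (-2)·1+(-2)·-3+(-1)·3 = 1
⇒ M^-5 L

{"M": -5, "L": 1}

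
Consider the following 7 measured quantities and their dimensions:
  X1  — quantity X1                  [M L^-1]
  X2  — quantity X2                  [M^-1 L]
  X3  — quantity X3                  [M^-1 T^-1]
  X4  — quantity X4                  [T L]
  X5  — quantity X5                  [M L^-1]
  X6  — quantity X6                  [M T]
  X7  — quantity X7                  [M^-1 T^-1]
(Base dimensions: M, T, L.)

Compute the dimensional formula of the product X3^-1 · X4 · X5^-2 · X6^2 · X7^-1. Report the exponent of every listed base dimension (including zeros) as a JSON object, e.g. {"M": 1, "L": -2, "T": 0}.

{"M": 2, "T": 5, "L": 3}

Write exponents as rows M,T,L / cols X1,X2,X3,X4,X5,X6,X7:
  M: [ 1 -1 -1  0  1  1 -1]
  T: [ 0  0 -1  1  0  1 -1]
  L: [-1  1  0  1 -1  0  0]
  [M]: (-1)·-1+(1)·0+(-2)·1+(2)·1+(-1)·-1 = 2
  [T]: (-1)·-1+(1)·1+(-2)·0+(2)·1+(-1)·-1 = 5
  [L]: (-1)·0+(1)·1+(-2)·-1+(2)·0+(-1)·0 = 3
⇒ M^2 T^5 L^3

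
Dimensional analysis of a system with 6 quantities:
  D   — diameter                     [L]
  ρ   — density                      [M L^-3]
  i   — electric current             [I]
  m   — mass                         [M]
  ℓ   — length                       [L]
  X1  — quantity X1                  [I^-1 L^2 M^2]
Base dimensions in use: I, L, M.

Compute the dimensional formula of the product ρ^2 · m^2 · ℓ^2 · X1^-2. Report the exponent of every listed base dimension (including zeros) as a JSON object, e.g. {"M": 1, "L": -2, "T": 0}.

{"I": 2, "L": -8, "M": 0}

Exponent matrix [I,L,M] × [D,ρ,i,m,ℓ,X1]:
  I: [ 0  0  1  0  0 -1]
  L: [ 1 -3  0  0  1  2]
  M: [ 0  1  0  1  0  2]
  [I]: (2)·0+(2)·0+(2)·0+(-2)·-1 = 2
  [L]: (2)·-3+(2)·0+(2)·1+(-2)·2 = -8
  [M]: (2)·1+(2)·1+(2)·0+(-2)·2 = 0
⇒ I^2 L^-8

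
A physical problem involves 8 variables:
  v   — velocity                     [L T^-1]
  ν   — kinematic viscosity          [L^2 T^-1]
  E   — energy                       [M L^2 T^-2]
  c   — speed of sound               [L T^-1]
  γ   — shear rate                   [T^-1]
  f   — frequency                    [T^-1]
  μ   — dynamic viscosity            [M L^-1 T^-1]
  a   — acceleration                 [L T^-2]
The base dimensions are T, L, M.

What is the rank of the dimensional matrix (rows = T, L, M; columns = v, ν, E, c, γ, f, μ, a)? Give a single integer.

Exponent matrix [T,L,M] × [v,ν,E,c,γ,f,μ,a]:
  T: [-1 -1 -2 -1 -1 -1 -1 -2]
  L: [ 1  2  2  1  0  0 -1  1]
  M: [ 0  0  1  0  0  0  1  0]
Echelon form has 3 nonzero rows (pivots: v,ν,E)

3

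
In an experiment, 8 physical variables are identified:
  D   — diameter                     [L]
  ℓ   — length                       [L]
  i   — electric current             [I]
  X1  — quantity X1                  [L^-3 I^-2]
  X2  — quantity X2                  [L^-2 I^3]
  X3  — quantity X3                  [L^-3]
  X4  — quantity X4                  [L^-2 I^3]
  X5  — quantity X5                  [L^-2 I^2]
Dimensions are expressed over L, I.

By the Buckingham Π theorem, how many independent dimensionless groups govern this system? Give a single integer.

Dimensional matrix (L×I by D×ℓ×i×X1×X2×X3×X4×X5):
  L: [ 1  1  0 -3 -2 -3 -2 -2]
  I: [ 0  0  1 -2  3  0  3  2]
RREF → pivots at {D,i} ⇒ r = 2
Π count = n − r = 8 − 2 = 6

6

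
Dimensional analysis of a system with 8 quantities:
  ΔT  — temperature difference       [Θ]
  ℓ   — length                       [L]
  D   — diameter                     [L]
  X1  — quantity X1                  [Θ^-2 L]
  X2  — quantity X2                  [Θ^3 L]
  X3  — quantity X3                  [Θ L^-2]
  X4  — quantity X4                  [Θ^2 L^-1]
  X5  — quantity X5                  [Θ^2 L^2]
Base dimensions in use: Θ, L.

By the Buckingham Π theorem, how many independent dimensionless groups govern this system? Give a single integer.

6

Dimensional matrix (Θ×L by ΔT×ℓ×D×X1×X2×X3×X4×X5):
  Θ: [ 1  0  0 -2  3  1  2  2]
  L: [ 0  1  1  1  1 -2 -1  2]
Row reduction gives pivot columns ΔT,ℓ; rank = 2
8 vars − rank 2 = 6 Π groups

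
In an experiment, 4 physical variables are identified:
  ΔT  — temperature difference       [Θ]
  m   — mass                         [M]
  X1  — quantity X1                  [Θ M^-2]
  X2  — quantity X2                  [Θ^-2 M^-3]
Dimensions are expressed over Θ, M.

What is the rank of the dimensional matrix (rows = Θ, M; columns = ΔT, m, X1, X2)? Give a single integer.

Dimensional matrix (Θ×M by ΔT×m×X1×X2):
  Θ: [ 1  0  1 -2]
  M: [ 0  1 -2 -3]
RREF → pivots at {ΔT,m} ⇒ r = 2

2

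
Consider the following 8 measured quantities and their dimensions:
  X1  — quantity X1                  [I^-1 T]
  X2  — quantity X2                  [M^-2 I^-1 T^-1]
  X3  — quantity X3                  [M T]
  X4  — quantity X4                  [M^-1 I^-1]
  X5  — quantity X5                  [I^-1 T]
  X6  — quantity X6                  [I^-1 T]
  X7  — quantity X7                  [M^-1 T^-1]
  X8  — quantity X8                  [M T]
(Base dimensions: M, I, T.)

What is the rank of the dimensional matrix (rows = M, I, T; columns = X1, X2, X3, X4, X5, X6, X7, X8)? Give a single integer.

2

Write exponents as rows M,I,T / cols X1,X2,X3,X4,X5,X6,X7,X8:
  M: [ 0 -2  1 -1  0  0 -1  1]
  I: [-1 -1  0 -1 -1 -1  0  0]
  T: [ 1 -1  1  0  1  1 -1  1]
Echelon form has 2 nonzero rows (pivots: X1,X2)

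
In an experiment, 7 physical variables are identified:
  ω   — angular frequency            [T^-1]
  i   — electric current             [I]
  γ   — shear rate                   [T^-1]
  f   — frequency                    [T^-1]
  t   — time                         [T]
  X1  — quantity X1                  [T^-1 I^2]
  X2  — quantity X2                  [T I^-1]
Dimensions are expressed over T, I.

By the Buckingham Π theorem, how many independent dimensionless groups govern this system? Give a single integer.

5

Exponent matrix [T,I] × [ω,i,γ,f,t,X1,X2]:
  T: [-1  0 -1 -1  1 -1  1]
  I: [ 0  1  0  0  0  2 -1]
RREF → pivots at {ω,i} ⇒ r = 2
Π count = n − r = 7 − 2 = 5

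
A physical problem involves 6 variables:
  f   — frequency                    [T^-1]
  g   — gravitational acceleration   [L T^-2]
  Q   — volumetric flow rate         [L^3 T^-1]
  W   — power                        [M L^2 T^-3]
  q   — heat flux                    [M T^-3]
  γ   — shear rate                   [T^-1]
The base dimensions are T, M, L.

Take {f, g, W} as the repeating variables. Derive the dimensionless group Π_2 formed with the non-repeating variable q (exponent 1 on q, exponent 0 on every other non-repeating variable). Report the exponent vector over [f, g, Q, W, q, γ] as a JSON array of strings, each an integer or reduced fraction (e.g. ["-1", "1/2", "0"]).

Dimensional matrix (T×M×L by f×g×Q×W×q×γ):
  T: [-1 -2 -1 -3 -3 -1]
  M: [ 0  0  0  1  1  0]
  L: [ 0  1  3  2  0  0]
Echelon form has 3 nonzero rows (pivots: f,g,W)
Pivot set = {f,g,W}, free = {Q,q,γ}
RREF:
  r0: [   1    0   -5    0    4    1]
  r1: [   0    1    3    0   -2    0]
  r2: [   0    0    0    1    1    0]
Fix exponent of q at 1, Q at 0, γ at 0; solve each RREF row for its pivot's exponent:
  r0: exp(f) + (4)·1 = 0 ⇒ exp(f) = -4
  r1: exp(g) + (-2)·1 = 0 ⇒ exp(g) = 2
  r2: exp(W) + (1)·1 = 0 ⇒ exp(W) = -1
Π_2 = f^-4 · g^2 · W^-1 · q

["-4", "2", "0", "-1", "1", "0"]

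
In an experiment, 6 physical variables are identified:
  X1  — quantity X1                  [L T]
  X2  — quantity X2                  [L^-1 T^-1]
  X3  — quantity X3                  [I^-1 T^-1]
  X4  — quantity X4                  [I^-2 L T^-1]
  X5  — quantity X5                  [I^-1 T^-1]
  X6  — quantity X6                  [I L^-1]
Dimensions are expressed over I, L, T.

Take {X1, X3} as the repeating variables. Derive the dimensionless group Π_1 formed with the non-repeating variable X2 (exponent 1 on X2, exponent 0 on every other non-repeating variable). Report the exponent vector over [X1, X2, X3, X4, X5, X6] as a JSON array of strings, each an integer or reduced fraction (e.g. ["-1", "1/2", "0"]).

Write exponents as rows I,L,T / cols X1,X2,X3,X4,X5,X6:
  I: [ 0  0 -1 -2 -1  1]
  L: [ 1 -1  0  1  0 -1]
  T: [ 1 -1 -1 -1 -1  0]
Row reduction gives pivot columns X1,X3; rank = 2
Pivot set = {X1,X3}, free = {X2,X4,X5,X6}
RREF:
  r0: [   1   -1    0    1    0   -1]
  r1: [   0    0    1    2    1   -1]
  r2: [   0    0    0    0    0    0]
Fix exponent of X2 at 1, X4 at 0, X5 at 0, X6 at 0; solve each RREF row for its pivot's exponent:
  r0: exp(X1) + (-1)·1 = 0 ⇒ exp(X1) = 1
  r1: exp(X3) + (0)·1 = 0 ⇒ exp(X3) = 0
Π_1 = X1 · X2

["1", "1", "0", "0", "0", "0"]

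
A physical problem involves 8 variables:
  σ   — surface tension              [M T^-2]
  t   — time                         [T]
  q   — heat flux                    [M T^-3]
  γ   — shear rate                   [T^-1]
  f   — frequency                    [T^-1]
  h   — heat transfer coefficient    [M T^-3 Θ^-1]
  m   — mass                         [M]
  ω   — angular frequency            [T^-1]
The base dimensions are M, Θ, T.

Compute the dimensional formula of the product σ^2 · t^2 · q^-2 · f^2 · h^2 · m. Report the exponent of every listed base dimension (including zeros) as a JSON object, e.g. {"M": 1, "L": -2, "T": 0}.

{"M": 3, "Θ": -2, "T": -4}

Exponent matrix [M,Θ,T] × [σ,t,q,γ,f,h,m,ω]:
  M: [ 1  0  1  0  0  1  1  0]
  Θ: [ 0  0  0  0  0 -1  0  0]
  T: [-2  1 -3 -1 -1 -3  0 -1]
  [M]: (2)·1+(2)·0+(-2)·1+(2)·0+(2)·1+(1)·1 = 3
  [Θ]: (2)·0+(2)·0+(-2)·0+(2)·0+(2)·-1+(1)·0 = -2
  [T]: (2)·-2+(2)·1+(-2)·-3+(2)·-1+(2)·-3+(1)·0 = -4
⇒ M^3 Θ^-2 T^-4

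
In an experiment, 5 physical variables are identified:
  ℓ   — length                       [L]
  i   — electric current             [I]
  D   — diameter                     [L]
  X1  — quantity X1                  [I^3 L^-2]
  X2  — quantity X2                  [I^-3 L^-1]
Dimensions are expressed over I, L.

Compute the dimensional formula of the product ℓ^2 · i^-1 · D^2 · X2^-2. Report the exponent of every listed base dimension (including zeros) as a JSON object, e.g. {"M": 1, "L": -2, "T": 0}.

Write exponents as rows I,L / cols ℓ,i,D,X1,X2:
  I: [ 0  1  0  3 -3]
  L: [ 1  0  1 -2 -1]
  [I]: (2)·0+(-1)·1+(2)·0+(-2)·-3 = 5
  [L]: (2)·1+(-1)·0+(2)·1+(-2)·-1 = 6
⇒ I^5 L^6

{"I": 5, "L": 6}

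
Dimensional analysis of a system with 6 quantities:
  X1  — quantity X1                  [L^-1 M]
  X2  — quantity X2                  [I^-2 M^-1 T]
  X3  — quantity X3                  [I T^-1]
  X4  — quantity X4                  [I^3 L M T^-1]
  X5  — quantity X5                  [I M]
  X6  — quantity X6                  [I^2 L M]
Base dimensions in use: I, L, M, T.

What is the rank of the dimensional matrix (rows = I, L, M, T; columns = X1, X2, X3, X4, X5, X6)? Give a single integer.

Exponent matrix [I,L,M,T] × [X1,X2,X3,X4,X5,X6]:
  I: [ 0 -2  1  3  1  2]
  L: [-1  0  0  1  0  1]
  M: [ 1 -1  0  1  1  1]
  T: [ 0  1 -1 -1  0  0]
RREF → pivots at {X1,X2,X3} ⇒ r = 3

3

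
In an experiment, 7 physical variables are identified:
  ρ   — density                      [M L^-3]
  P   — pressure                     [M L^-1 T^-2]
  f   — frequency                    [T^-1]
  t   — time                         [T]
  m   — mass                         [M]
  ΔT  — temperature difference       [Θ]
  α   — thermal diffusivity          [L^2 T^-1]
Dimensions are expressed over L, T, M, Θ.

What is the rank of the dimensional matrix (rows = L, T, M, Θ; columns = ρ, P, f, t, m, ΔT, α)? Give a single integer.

Write exponents as rows L,T,M,Θ / cols ρ,P,f,t,m,ΔT,α:
  L: [-3 -1  0  0  0  0  2]
  T: [ 0 -2 -1  1  0  0 -1]
  M: [ 1  1  0  0  1  0  0]
  Θ: [ 0  0  0  0  0  1  0]
Echelon form has 4 nonzero rows (pivots: ρ,P,f,ΔT)

4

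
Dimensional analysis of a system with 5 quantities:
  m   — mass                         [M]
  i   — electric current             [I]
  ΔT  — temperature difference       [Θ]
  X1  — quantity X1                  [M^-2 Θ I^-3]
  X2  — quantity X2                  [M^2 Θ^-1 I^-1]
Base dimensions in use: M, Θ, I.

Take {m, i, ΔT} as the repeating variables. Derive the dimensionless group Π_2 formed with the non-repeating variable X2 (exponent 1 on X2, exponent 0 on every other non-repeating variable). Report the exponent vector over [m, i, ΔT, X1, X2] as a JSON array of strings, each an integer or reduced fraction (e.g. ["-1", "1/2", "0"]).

["-2", "1", "1", "0", "1"]

Dimensional matrix (M×Θ×I by m×i×ΔT×X1×X2):
  M: [ 1  0  0 -2  2]
  Θ: [ 0  0  1  1 -1]
  I: [ 0  1  0 -3 -1]
Echelon form has 3 nonzero rows (pivots: m,i,ΔT)
Repeat: m,i,ΔT; free: X1,X2
RREF:
  r0: [   1    0    0   -2    2]
  r1: [   0    1    0   -3   -1]
  r2: [   0    0    1    1   -1]
Fix exponent of X2 at 1, X1 at 0; solve each RREF row for its pivot's exponent:
  r0: exp(m) + (2)·1 = 0 ⇒ exp(m) = -2
  r1: exp(i) + (-1)·1 = 0 ⇒ exp(i) = 1
  r2: exp(ΔT) + (-1)·1 = 0 ⇒ exp(ΔT) = 1
Π_2 = m^-2 · i · ΔT · X2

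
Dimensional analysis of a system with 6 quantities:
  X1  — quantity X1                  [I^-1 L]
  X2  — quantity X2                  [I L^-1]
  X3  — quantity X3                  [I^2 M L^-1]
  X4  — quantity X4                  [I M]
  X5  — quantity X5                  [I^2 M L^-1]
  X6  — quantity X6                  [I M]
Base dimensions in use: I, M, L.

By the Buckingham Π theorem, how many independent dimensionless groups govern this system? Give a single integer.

Exponent matrix [I,M,L] × [X1,X2,X3,X4,X5,X6]:
  I: [-1  1  2  1  2  1]
  M: [ 0  0  1  1  1  1]
  L: [ 1 -1 -1  0 -1  0]
Echelon form has 2 nonzero rows (pivots: X1,X3)
n=6, r=2 ⇒ 4 dimensionless groups

4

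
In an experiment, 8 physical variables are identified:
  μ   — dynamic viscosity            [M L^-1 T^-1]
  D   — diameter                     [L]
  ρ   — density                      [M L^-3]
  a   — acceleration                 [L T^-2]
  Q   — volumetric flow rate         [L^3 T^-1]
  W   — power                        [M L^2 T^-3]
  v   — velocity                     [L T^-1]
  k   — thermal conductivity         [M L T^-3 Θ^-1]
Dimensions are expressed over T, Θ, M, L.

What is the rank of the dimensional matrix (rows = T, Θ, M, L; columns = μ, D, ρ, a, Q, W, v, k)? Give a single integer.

Exponent matrix [T,Θ,M,L] × [μ,D,ρ,a,Q,W,v,k]:
  T: [-1  0  0 -2 -1 -3 -1 -3]
  Θ: [ 0  0  0  0  0  0  0 -1]
  M: [ 1  0  1  0  0  1  0  1]
  L: [-1  1 -3  1  3  2  1  1]
Row reduction gives pivot columns μ,D,ρ,k; rank = 4

4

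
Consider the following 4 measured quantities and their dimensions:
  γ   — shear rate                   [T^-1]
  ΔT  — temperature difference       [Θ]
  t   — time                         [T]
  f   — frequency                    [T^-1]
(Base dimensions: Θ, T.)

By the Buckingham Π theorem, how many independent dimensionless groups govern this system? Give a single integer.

Exponent matrix [Θ,T] × [γ,ΔT,t,f]:
  Θ: [ 0  1  0  0]
  T: [-1  0  1 -1]
RREF → pivots at {γ,ΔT} ⇒ r = 2
n=4, r=2 ⇒ 2 dimensionless groups

2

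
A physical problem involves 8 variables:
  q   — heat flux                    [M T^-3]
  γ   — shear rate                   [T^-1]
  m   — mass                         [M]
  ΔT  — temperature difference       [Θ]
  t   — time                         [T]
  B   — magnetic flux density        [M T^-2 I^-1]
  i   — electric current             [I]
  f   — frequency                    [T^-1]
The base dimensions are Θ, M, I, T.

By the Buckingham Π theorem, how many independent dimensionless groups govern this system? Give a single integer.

Write exponents as rows Θ,M,I,T / cols q,γ,m,ΔT,t,B,i,f:
  Θ: [ 0  0  0  1  0  0  0  0]
  M: [ 1  0  1  0  0  1  0  0]
  I: [ 0  0  0  0  0 -1  1  0]
  T: [-3 -1  0  0  1 -2  0 -1]
Row reduction gives pivot columns q,γ,ΔT,B; rank = 4
n=8, r=4 ⇒ 4 dimensionless groups

4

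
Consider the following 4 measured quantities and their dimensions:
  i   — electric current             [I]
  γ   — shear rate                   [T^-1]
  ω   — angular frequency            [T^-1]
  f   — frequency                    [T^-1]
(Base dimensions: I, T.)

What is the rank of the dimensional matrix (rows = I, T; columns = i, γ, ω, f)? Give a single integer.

2

Exponent matrix [I,T] × [i,γ,ω,f]:
  I: [ 1  0  0  0]
  T: [ 0 -1 -1 -1]
Echelon form has 2 nonzero rows (pivots: i,γ)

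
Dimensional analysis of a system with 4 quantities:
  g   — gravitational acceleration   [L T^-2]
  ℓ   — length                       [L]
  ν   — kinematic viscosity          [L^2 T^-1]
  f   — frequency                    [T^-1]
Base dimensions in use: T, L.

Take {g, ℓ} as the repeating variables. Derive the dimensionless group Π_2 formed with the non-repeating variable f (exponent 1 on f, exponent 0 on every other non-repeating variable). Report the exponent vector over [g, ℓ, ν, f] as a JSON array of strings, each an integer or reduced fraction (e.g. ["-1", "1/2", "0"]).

["-1/2", "1/2", "0", "1"]

Dimensional matrix (T×L by g×ℓ×ν×f):
  T: [-2  0 -1 -1]
  L: [ 1  1  2  0]
Echelon form has 2 nonzero rows (pivots: g,ℓ)
Repeat: g,ℓ; free: ν,f
RREF:
  r0: [   1    0  1/2  1/2]
  r1: [   0    1  3/2 -1/2]
Fix exponent of f at 1, ν at 0; solve each RREF row for its pivot's exponent:
  r0: exp(g) + (1/2)·1 = 0 ⇒ exp(g) = -1/2
  r1: exp(ℓ) + (-1/2)·1 = 0 ⇒ exp(ℓ) = 1/2
Π_2 = g^(-1/2) · ℓ^(1/2) · f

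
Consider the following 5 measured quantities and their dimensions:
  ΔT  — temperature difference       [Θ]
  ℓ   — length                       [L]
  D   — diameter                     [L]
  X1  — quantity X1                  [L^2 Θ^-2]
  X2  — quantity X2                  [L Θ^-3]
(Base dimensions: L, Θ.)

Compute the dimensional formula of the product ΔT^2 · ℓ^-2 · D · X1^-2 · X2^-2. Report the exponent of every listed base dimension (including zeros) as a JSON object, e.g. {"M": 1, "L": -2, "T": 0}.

{"L": -7, "Θ": 12}

Dimensional matrix (L×Θ by ΔT×ℓ×D×X1×X2):
  L: [ 0  1  1  2  1]
  Θ: [ 1  0  0 -2 -3]
  [L]: (2)·0+(-2)·1+(1)·1+(-2)·2+(-2)·1 = -7
  [Θ]: (2)·1+(-2)·0+(1)·0+(-2)·-2+(-2)·-3 = 12
⇒ L^-7 Θ^12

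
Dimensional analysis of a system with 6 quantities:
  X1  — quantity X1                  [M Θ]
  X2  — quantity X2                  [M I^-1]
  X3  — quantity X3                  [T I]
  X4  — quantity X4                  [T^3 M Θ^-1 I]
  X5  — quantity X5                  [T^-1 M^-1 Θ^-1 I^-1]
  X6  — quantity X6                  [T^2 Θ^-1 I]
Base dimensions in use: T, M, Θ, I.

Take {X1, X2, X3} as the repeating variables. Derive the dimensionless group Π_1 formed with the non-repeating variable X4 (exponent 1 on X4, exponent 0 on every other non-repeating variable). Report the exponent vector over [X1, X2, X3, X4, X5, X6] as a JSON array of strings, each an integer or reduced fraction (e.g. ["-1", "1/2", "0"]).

["1", "-2", "-3", "1", "0", "0"]

Dimensional matrix (T×M×Θ×I by X1×X2×X3×X4×X5×X6):
  T: [ 0  0  1  3 -1  2]
  M: [ 1  1  0  1 -1  0]
  Θ: [ 1  0  0 -1 -1 -1]
  I: [ 0 -1  1  1 -1  1]
Row reduction gives pivot columns X1,X2,X3; rank = 3
Pivot set = {X1,X2,X3}, free = {X4,X5,X6}
RREF:
  r0: [   1    0    0   -1   -1   -1]
  r1: [   0    1    0    2    0    1]
  r2: [   0    0    1    3   -1    2]
  r3: [   0    0    0    0    0    0]
Fix exponent of X4 at 1, X5 at 0, X6 at 0; solve each RREF row for its pivot's exponent:
  r0: exp(X1) + (-1)·1 = 0 ⇒ exp(X1) = 1
  r1: exp(X2) + (2)·1 = 0 ⇒ exp(X2) = -2
  r2: exp(X3) + (3)·1 = 0 ⇒ exp(X3) = -3
Π_1 = X1 · X2^-2 · X3^-3 · X4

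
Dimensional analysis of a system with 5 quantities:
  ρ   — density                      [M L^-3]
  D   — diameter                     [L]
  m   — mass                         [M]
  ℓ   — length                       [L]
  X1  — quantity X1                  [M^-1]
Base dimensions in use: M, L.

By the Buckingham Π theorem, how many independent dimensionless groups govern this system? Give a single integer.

Write exponents as rows M,L / cols ρ,D,m,ℓ,X1:
  M: [ 1  0  1  0 -1]
  L: [-3  1  0  1  0]
Echelon form has 2 nonzero rows (pivots: ρ,D)
5 vars − rank 2 = 3 Π groups

3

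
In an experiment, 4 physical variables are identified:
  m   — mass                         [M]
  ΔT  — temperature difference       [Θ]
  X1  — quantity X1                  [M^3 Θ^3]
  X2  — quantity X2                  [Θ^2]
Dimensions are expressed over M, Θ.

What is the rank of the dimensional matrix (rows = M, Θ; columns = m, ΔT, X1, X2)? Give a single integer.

2

Dimensional matrix (M×Θ by m×ΔT×X1×X2):
  M: [ 1  0  3  0]
  Θ: [ 0  1  3  2]
Row reduction gives pivot columns m,ΔT; rank = 2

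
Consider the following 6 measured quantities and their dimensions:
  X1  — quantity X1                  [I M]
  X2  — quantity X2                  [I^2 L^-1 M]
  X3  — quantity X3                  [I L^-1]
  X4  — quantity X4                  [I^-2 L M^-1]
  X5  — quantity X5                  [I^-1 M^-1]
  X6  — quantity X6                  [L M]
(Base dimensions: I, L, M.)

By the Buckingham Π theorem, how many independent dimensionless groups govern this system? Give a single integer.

4

Write exponents as rows I,L,M / cols X1,X2,X3,X4,X5,X6:
  I: [ 1  2  1 -2 -1  0]
  L: [ 0 -1 -1  1  0  1]
  M: [ 1  1  0 -1 -1  1]
Echelon form has 2 nonzero rows (pivots: X1,X2)
6 vars − rank 2 = 4 Π groups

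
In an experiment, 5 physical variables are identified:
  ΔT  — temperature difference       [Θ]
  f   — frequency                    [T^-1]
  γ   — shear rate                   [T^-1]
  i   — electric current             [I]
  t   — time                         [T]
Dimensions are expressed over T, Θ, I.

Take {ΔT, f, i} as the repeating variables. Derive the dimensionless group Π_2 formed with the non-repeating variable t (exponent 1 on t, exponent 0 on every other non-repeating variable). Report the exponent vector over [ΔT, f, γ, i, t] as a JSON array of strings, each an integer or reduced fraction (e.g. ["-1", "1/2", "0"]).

Exponent matrix [T,Θ,I] × [ΔT,f,γ,i,t]:
  T: [ 0 -1 -1  0  1]
  Θ: [ 1  0  0  0  0]
  I: [ 0  0  0  1  0]
Row reduction gives pivot columns ΔT,f,i; rank = 3
Repeat: ΔT,f,i; free: γ,t
RREF:
  r0: [   1    0    0    0    0]
  r1: [   0    1    1    0   -1]
  r2: [   0    0    0    1    0]
Fix exponent of t at 1, γ at 0; solve each RREF row for its pivot's exponent:
  r0: exp(ΔT) + (0)·1 = 0 ⇒ exp(ΔT) = 0
  r1: exp(f) + (-1)·1 = 0 ⇒ exp(f) = 1
  r2: exp(i) + (0)·1 = 0 ⇒ exp(i) = 0
Π_2 = f · t

["0", "1", "0", "0", "1"]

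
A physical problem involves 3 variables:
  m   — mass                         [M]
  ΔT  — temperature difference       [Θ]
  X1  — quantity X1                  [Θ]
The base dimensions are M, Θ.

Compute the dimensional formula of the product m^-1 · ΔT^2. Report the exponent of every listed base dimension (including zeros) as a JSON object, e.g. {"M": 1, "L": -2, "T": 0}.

{"M": -1, "Θ": 2}

Dimensional matrix (M×Θ by m×ΔT×X1):
  M: [ 1  0  0]
  Θ: [ 0  1  1]
  [M]: (-1)·1+(2)·0 = -1
  [Θ]: (-1)·0+(2)·1 = 2
⇒ M^-1 Θ^2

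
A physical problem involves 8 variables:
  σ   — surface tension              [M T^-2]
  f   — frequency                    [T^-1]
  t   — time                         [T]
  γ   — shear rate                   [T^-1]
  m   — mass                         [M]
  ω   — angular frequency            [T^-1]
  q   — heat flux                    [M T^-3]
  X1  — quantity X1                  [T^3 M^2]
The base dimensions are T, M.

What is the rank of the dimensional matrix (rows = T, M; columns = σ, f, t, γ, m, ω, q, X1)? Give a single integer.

2

Dimensional matrix (T×M by σ×f×t×γ×m×ω×q×X1):
  T: [-2 -1  1 -1  0 -1 -3  3]
  M: [ 1  0  0  0  1  0  1  2]
Row reduction gives pivot columns σ,f; rank = 2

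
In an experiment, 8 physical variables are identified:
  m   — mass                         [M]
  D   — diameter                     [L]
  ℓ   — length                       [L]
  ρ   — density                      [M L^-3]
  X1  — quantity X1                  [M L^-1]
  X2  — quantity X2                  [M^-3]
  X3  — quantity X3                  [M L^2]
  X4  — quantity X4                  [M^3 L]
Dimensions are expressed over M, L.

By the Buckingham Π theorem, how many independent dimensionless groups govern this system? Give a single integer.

6

Dimensional matrix (M×L by m×D×ℓ×ρ×X1×X2×X3×X4):
  M: [ 1  0  0  1  1 -3  1  3]
  L: [ 0  1  1 -3 -1  0  2  1]
Echelon form has 2 nonzero rows (pivots: m,D)
Π count = n − r = 8 − 2 = 6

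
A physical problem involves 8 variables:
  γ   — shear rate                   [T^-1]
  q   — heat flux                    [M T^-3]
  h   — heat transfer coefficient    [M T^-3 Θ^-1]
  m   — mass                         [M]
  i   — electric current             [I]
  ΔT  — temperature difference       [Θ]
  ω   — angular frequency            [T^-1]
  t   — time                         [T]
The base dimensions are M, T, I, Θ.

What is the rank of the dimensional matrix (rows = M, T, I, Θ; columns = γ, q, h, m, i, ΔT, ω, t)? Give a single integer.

4

Exponent matrix [M,T,I,Θ] × [γ,q,h,m,i,ΔT,ω,t]:
  M: [ 0  1  1  1  0  0  0  0]
  T: [-1 -3 -3  0  0  0 -1  1]
  I: [ 0  0  0  0  1  0  0  0]
  Θ: [ 0  0 -1  0  0  1  0  0]
Row reduction gives pivot columns γ,q,h,i; rank = 4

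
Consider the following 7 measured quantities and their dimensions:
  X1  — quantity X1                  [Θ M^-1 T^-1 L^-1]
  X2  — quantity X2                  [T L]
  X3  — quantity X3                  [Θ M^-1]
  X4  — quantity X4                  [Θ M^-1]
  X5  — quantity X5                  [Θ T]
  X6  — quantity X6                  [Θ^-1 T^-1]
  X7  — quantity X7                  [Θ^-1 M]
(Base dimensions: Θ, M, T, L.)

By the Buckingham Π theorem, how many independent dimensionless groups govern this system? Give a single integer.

4

Dimensional matrix (Θ×M×T×L by X1×X2×X3×X4×X5×X6×X7):
  Θ: [ 1  0  1  1  1 -1 -1]
  M: [-1  0 -1 -1  0  0  1]
  T: [-1  1  0  0  1 -1  0]
  L: [-1  1  0  0  0  0  0]
Echelon form has 3 nonzero rows (pivots: X1,X2,X5)
Π count = n − r = 7 − 3 = 4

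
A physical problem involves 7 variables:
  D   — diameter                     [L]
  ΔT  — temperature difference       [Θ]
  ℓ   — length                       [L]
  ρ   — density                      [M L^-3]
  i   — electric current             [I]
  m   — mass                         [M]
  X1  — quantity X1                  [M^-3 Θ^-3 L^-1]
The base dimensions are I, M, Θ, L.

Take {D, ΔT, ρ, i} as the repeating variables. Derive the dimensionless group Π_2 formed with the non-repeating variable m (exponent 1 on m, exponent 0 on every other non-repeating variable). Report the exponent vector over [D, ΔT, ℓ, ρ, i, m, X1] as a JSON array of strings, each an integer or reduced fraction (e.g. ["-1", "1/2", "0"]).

Write exponents as rows I,M,Θ,L / cols D,ΔT,ℓ,ρ,i,m,X1:
  I: [ 0  0  0  0  1  0  0]
  M: [ 0  0  0  1  0  1 -3]
  Θ: [ 0  1  0  0  0  0 -3]
  L: [ 1  0  1 -3  0  0 -1]
Row reduction gives pivot columns D,ΔT,ρ,i; rank = 4
Pivot set = {D,ΔT,ρ,i}, free = {ℓ,m,X1}
RREF:
  r0: [   1    0    1    0    0    3  -10]
  r1: [   0    1    0    0    0    0   -3]
  r2: [   0    0    0    1    0    1   -3]
  r3: [   0    0    0    0    1    0    0]
Fix exponent of m at 1, ℓ at 0, X1 at 0; solve each RREF row for its pivot's exponent:
  r0: exp(D) + (3)·1 = 0 ⇒ exp(D) = -3
  r1: exp(ΔT) + (0)·1 = 0 ⇒ exp(ΔT) = 0
  r2: exp(ρ) + (1)·1 = 0 ⇒ exp(ρ) = -1
  r3: exp(i) + (0)·1 = 0 ⇒ exp(i) = 0
Π_2 = D^-3 · ρ^-1 · m

["-3", "0", "0", "-1", "0", "1", "0"]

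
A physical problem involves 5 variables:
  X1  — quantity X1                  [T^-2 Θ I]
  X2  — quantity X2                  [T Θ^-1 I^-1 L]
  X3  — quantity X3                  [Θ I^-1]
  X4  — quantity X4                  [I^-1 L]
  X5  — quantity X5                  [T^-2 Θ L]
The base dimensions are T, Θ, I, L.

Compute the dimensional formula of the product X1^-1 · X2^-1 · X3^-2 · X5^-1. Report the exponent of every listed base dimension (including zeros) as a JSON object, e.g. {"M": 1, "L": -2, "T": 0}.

{"T": 3, "Θ": -3, "I": 2, "L": -2}

Exponent matrix [T,Θ,I,L] × [X1,X2,X3,X4,X5]:
  T: [-2  1  0  0 -2]
  Θ: [ 1 -1  1  0  1]
  I: [ 1 -1 -1 -1  0]
  L: [ 0  1  0  1  1]
  [T]: (-1)·-2+(-1)·1+(-2)·0+(-1)·-2 = 3
  [Θ]: (-1)·1+(-1)·-1+(-2)·1+(-1)·1 = -3
  [I]: (-1)·1+(-1)·-1+(-2)·-1+(-1)·0 = 2
  [L]: (-1)·0+(-1)·1+(-2)·0+(-1)·1 = -2
⇒ T^3 Θ^-3 I^2 L^-2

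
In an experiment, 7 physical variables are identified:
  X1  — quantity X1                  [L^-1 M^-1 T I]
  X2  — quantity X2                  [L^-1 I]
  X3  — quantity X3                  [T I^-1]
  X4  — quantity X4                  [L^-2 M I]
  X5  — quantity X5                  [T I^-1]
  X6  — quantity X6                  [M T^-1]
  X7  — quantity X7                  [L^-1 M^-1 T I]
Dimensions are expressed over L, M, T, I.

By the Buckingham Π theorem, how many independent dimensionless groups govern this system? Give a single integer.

Dimensional matrix (L×M×T×I by X1×X2×X3×X4×X5×X6×X7):
  L: [-1 -1  0 -2  0  0 -1]
  M: [-1  0  0  1  0  1 -1]
  T: [ 1  0  1  0  1 -1  1]
  I: [ 1  1 -1  1 -1  0  1]
RREF → pivots at {X1,X2,X3} ⇒ r = 3
Π count = n − r = 7 − 3 = 4

4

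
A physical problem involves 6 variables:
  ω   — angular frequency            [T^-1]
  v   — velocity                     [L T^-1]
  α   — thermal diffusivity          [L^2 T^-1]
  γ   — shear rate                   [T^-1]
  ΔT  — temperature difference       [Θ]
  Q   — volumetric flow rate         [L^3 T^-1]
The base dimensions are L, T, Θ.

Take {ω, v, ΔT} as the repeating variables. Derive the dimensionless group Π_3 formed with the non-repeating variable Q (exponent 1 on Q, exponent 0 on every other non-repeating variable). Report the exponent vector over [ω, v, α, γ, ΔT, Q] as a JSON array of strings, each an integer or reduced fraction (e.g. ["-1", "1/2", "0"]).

["2", "-3", "0", "0", "0", "1"]

Exponent matrix [L,T,Θ] × [ω,v,α,γ,ΔT,Q]:
  L: [ 0  1  2  0  0  3]
  T: [-1 -1 -1 -1  0 -1]
  Θ: [ 0  0  0  0  1  0]
RREF → pivots at {ω,v,ΔT} ⇒ r = 3
Repeat: ω,v,ΔT; free: α,γ,Q
RREF:
  r0: [   1    0   -1    1    0   -2]
  r1: [   0    1    2    0    0    3]
  r2: [   0    0    0    0    1    0]
Fix exponent of Q at 1, α at 0, γ at 0; solve each RREF row for its pivot's exponent:
  r0: exp(ω) + (-2)·1 = 0 ⇒ exp(ω) = 2
  r1: exp(v) + (3)·1 = 0 ⇒ exp(v) = -3
  r2: exp(ΔT) + (0)·1 = 0 ⇒ exp(ΔT) = 0
Π_3 = ω^2 · v^-3 · Q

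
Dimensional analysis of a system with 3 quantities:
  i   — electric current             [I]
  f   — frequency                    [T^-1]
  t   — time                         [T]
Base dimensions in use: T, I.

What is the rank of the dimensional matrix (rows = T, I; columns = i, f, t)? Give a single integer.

2

Write exponents as rows T,I / cols i,f,t:
  T: [ 0 -1  1]
  I: [ 1  0  0]
RREF → pivots at {i,f} ⇒ r = 2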